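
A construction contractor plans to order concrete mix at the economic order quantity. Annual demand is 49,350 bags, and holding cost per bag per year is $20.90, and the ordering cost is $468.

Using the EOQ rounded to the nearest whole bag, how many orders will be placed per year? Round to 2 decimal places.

33.19 orders per year

EOQ = √(2DS/H) = √(2 × 49,350 × 468 / 20.9)
    = √(2,210,124.40) ≈ 1,486.65 → Q = 1,487
Orders per year = D/Q = 49,350 / 1,487 = 33.188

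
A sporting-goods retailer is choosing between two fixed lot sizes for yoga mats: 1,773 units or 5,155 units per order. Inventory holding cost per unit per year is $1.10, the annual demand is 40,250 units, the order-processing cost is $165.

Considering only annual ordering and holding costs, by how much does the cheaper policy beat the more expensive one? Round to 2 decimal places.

$597.36

For each Q, cost = (D/Q)·S + (Q/2)·H.
TC(1,773) = (40,250/1,773)×165 + (1,773/2)×1.1 = $4,720.92
TC(5,155) = (40,250/5,155)×165 + (5,155/2)×1.1 = $4,123.56
Cheaper: Q = 5,155.  Difference = $597.36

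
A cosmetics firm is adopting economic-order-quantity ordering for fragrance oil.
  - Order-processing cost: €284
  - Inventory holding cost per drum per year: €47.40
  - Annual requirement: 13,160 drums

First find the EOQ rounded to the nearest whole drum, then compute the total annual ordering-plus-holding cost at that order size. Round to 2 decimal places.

€18,823.11

EOQ = √(2DS/H) = √(2 × 13,160 × 284 / 47.4)
    = √(157,697.89) ≈ 397.11 → Q = 397 drums
Orders/yr = 13,160/397 = 33.149; ordering cost = 33.149 × €284 = €9,414.21
Average inventory = 397/2 = 198.5; holding cost = 198.5 × €47.4 = €9,408.90
Total = €9,414.21 + €9,408.90 = €18,823.11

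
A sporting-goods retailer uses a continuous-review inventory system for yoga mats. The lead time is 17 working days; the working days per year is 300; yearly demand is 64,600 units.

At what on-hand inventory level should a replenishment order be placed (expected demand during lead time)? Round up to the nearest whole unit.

Daily demand d = 64,600 / 300 = 215.333 units/day
Demand during lead time = 215.333 × 17 = 3,660.67
Reorder point = 3,660.67 → round up

3,661 units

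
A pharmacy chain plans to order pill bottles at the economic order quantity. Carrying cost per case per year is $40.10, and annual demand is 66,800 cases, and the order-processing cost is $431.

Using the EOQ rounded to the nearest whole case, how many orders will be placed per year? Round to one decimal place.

55.8 orders per year

2DS/H = 2·66,800·431/40.1 = 1,435,950.12
EOQ = √1,435,950.12 ≈ 1,198.31 → Q = 1,198
N = D/Q = 66,800/1,198 ≈ 55.760 orders/yr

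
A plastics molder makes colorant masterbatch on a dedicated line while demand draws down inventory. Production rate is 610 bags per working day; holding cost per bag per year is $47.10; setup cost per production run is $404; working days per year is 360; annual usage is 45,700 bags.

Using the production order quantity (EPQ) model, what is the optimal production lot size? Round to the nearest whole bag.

d = 45,700/360 = 126.9444 bags/day;  effective holding cost H(1 − d/p) = 47.1·(1 − 126.9444/610) = 37.29822
Q* = √(2DS / H_eff) = √(2·45,700·404 / 37.29822) ≈ 994.99

995 bags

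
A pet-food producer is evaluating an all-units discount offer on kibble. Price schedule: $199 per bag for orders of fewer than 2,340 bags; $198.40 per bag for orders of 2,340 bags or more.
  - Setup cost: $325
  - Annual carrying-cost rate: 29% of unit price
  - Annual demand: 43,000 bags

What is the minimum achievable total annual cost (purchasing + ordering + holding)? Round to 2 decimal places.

$8,597,162.10

H₁ = 29%×$199 = $57.7100;  H₂ = 29%×$198.40 = $57.5360
EOQ₁ = √(2×43,000×325/57.7100) = 695.93  (< 2,340, feasible at tier 1)
EOQ₂ = √(2×43,000×325/57.5360) = 696.98  (< 2,340 → use Q = 2,340 at tier-2 price)
TC(tier 1 (EOQ₁), Q≈695.9) = $8,597,162.10
TC(tier 2, Q≈2,340.0) = $8,604,489.34
Minimum at tier 1 (EOQ₁): $8,597,162.10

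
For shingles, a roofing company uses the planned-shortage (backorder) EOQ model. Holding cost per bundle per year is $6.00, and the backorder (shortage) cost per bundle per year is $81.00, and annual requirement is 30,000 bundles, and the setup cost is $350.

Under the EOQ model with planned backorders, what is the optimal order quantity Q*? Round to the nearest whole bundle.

1,939 bundles

Basic EOQ = √(2·30,000·350/6) = 1,870.829
Backorder adjustment √((H+b)/b) = √((6+81)/81) = 1.0364
Q* = 1,870.829 × 1.0364 ≈ 1,938.88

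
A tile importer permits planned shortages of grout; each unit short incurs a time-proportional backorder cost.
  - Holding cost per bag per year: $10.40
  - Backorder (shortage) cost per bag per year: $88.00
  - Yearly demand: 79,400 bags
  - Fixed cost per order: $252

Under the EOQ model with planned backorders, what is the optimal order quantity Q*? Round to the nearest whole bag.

Q* = √(2DS/H) · √((H + b)/b)
   = √(2 × 79,400 × 252 / 10.4) · √((10.4 + 88) / 88)
   = 1,961.593 × 1.0574 ≈ 2,074.27

2,074 bags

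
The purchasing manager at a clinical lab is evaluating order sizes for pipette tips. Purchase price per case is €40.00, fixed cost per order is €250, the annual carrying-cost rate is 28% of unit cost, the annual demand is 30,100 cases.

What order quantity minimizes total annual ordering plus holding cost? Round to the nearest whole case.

1,159 cases

Holding cost per case per year: H = 28% × €40 = €11.2000
EOQ = √(2DS/H) = √(2 × 30,100 × 250 / 11.2)
    = √(1,343,750.00) ≈ 1,159.20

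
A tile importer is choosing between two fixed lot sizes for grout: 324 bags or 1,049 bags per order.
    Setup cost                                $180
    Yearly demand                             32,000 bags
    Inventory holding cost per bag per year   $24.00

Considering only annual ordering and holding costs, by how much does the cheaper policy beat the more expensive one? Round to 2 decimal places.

$3,586.83

For each Q, cost = (D/Q)·S + (Q/2)·H.
TC(324) = (32,000/324)×180 + (324/2)×24 = $21,665.78
TC(1,049) = (32,000/1,049)×180 + (1,049/2)×24 = $18,078.94
|ΔTC| = |$21,665.78 − $18,078.94| = $3,586.83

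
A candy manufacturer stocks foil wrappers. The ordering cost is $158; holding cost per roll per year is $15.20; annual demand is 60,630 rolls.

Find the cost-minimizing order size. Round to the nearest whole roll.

1,123 rolls

2DS/H = 2·60,630·158/15.2 = 1,260,465.79
EOQ = √1,260,465.79 ≈ 1,122.70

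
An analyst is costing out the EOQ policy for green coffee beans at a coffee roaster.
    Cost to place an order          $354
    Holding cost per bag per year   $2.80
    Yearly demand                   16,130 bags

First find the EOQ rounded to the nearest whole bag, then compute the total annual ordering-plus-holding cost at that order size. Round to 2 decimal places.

$5,654.74

Optimal lot size Q* = (2 × 16,130 × $354 / $2.8)^½ ≈ 2,019.55 → Q = 2,020 bags
Orders/yr = 16,130/2,020 = 7.985; ordering cost = 7.985 × $354 = $2,826.74
Average inventory = 2,020/2 = 1010; holding cost = 1010 × $2.8 = $2,828.00
Total = $2,826.74 + $2,828.00 = $5,654.74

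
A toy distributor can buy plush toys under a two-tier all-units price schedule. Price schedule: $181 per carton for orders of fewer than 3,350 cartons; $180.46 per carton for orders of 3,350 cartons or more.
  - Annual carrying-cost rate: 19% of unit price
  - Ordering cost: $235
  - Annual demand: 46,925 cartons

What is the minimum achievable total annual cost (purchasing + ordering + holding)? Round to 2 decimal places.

$8,520,965.20

H₁ = 19%×$181 = $34.3900;  H₂ = 19%×$180.46 = $34.2874
EOQ₁ = √(2×46,925×235/34.3900) = 800.82  (< 3,350, feasible at tier 1)
EOQ₂ = √(2×46,925×235/34.2874) = 802.02  (< 3,350 → use Q = 3,350 at tier-2 price)
TC(tier 1 (EOQ₁), Q≈800.8) = $8,520,965.20
TC(tier 2, Q≈3,350.0) = $8,528,808.65
Minimum at tier 1 (EOQ₁): $8,520,965.20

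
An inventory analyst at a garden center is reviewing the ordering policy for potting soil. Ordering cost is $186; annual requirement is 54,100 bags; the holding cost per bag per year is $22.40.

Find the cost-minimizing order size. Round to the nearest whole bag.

948 bags

EOQ = √(2DS/H) = √(2 × 54,100 × 186 / 22.4)
    = √(898,446.43) ≈ 947.86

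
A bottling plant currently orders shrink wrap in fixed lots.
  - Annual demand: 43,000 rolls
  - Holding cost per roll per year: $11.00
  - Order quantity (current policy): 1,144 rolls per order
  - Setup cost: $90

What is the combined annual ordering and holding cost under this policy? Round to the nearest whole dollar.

$9,675

Annual ordering cost = (D/Q)·S = (43,000/1,144) × 90 = $3,382.87
Annual holding cost  = (Q/2)·H = (1,144/2) × 11 = $6,292.00
Total = $3,382.87 + $6,292.00 = $9,674.87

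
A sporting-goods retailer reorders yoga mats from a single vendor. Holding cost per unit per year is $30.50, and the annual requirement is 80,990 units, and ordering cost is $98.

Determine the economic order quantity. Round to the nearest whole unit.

2DS/H = 2·80,990·98/30.5 = 520,460.33
EOQ = √520,460.33 ≈ 721.43

721 units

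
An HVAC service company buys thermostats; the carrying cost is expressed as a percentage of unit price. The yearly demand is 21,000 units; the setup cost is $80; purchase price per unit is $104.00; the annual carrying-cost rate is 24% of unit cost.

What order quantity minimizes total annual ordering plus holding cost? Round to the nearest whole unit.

367 units

Carrying cost H = $104 × 24% = $24.9600/unit/yr
EOQ = √(2DS/H) = √(2 × 21,000 × 80 / 24.96)
    = √(134,615.38) ≈ 366.90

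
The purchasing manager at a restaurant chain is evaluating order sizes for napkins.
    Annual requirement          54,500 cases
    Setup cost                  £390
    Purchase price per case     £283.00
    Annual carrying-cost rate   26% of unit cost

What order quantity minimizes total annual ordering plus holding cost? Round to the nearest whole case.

Carrying cost H = £283 × 26% = £73.5800/case/yr
Q* = √(2·D·S / H) = √(2·54,500·390 / 73.58) = √577,738.5 ≈ 760.09

760 cases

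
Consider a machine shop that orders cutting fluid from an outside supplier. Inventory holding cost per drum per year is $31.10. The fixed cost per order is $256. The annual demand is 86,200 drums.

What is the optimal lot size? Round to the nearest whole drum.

1,191 drums

Optimal lot size Q* = (2 × 86,200 × $256 / $31.1)^½ ≈ 1,191.27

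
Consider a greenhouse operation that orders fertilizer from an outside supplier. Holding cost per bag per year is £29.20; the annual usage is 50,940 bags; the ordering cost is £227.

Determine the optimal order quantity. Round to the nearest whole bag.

890 bags

Optimal lot size Q* = (2 × 50,940 × £227 / £29.2)^½ ≈ 889.95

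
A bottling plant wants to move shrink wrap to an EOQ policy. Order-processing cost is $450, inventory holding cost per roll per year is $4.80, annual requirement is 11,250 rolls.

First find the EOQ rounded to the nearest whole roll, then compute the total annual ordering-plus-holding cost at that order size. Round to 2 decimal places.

$6,971.37

2DS/H = 2·11,250·450/4.8 = 2,109,375.00
EOQ = √2,109,375.00 ≈ 1,452.37 → Q = 1,452 rolls
Ordering: D/Q × S = 11,250/1,452 × $450 = $3,486.57
Holding:  Q/2 × H = 1,452/2 × $4.8 = $3,484.80
Total = $3,486.57 + $3,484.80 = $6,971.37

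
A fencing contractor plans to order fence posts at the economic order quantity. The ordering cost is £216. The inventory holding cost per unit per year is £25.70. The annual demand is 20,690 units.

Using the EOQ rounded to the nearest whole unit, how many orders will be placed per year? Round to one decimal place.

2DS/H = 2·20,690·216/25.7 = 347,785.21
EOQ = √347,785.21 ≈ 589.73 → Q = 590
Orders per year = D/Q = 20,690 / 590 = 35.068

35.1 orders per year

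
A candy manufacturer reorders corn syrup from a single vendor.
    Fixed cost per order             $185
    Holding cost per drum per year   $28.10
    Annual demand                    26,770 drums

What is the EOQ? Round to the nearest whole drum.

594 drums

2DS/H = 2·26,770·185/28.1 = 352,487.54
EOQ = √352,487.54 ≈ 593.71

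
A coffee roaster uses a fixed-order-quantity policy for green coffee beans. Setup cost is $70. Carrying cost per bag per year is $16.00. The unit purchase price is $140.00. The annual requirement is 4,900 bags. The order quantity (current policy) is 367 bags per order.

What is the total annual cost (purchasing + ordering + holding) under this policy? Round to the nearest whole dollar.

$689,871

Annual ordering cost = (D/Q)·S = (4,900/367) × 70 = $934.60
Annual holding cost  = (Q/2)·H = (367/2) × 16 = $2,936.00
Purchase cost = D·C = 4,900 × 140 = $686,000.00
Total = $934.60 + $2,936.00 + $686,000.00 = $689,870.60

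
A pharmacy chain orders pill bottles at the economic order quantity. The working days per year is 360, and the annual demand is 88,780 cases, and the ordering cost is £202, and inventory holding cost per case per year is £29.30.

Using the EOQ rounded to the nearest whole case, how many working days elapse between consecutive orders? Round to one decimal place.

EOQ = √(2DS/H) = √(2 × 88,780 × 202 / 29.3)
    = √(1,224,133.79) ≈ 1,106.41 → Q = 1,106 cases
Days between orders = 360 / (D/Q) = 360 / 80.271 ≈ 4.485

4.5 days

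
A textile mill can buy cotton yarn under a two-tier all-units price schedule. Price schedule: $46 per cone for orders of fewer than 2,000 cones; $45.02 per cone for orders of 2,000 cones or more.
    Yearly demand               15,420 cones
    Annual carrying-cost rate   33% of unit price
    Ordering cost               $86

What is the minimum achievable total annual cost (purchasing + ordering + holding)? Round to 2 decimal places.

H₁ = 33%×$46 = $15.1800;  H₂ = 33%×$45.02 = $14.8566
EOQ₁ = √(2×15,420×86/15.1800) = 417.99  (< 2,000, feasible at tier 1)
EOQ₂ = √(2×15,420×86/14.8566) = 422.52  (< 2,000 → use Q = 2,000 at tier-2 price)
TC(tier 1 (EOQ₁), Q≈418.0) = $715,665.16
TC(tier 2, Q≈2,000.0) = $709,728.06
Minimum at tier 2: $709,728.06

$709,728.06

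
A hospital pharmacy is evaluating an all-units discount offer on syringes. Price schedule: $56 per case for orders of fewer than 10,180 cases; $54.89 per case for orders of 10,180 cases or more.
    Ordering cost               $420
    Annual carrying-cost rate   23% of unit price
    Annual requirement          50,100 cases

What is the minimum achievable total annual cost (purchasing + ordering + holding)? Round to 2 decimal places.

$2,816,315.72

H₁ = 23%×$56 = $12.8800;  H₂ = 23%×$54.89 = $12.6247
EOQ₁ = √(2×50,100×420/12.8800) = 1,807.59  (< 10,180, feasible at tier 1)
EOQ₂ = √(2×50,100×420/12.6247) = 1,825.78  (< 10,180 → use Q = 10,180 at tier-2 price)
TC(tier 1 (EOQ₁), Q≈1,807.6) = $2,828,881.79
TC(tier 2, Q≈10,180.0) = $2,816,315.72
Minimum at tier 2: $2,816,315.72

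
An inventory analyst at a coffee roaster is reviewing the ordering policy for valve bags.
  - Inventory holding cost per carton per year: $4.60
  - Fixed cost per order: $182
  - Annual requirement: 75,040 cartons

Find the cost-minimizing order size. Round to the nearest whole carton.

2,437 cartons

EOQ = √(2DS/H) = √(2 × 75,040 × 182 / 4.6)
    = √(5,937,947.83) ≈ 2,436.79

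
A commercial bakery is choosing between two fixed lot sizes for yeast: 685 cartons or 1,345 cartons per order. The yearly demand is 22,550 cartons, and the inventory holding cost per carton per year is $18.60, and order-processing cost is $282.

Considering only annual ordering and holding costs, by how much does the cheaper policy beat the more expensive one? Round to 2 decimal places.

Annual cost at Q: ordering D·S/Q plus holding Q·H/2.
TC(685) = (22,550/685)×282 + (685/2)×18.6 = $15,653.86
TC(1,345) = (22,550/1,345)×282 + (1,345/2)×18.6 = $17,236.46
Lots of 685 are cheaper by $1,582.60.

$1,582.60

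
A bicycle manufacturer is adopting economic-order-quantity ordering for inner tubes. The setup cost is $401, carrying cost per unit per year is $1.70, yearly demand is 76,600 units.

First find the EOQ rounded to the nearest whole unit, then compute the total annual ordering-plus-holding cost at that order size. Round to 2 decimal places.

EOQ = √(2DS/H) = √(2 × 76,600 × 401 / 1.7)
    = √(36,137,176.47) ≈ 6,011.42 → Q = 6,011 units
Orders/yr = 76,600/6,011 = 12.743; ordering cost = 12.743 × $401 = $5,110.06
Average inventory = 6,011/2 = 3005.5; holding cost = 3005.5 × $1.7 = $5,109.35
Total = $5,110.06 + $5,109.35 = $10,219.41

$10,219.41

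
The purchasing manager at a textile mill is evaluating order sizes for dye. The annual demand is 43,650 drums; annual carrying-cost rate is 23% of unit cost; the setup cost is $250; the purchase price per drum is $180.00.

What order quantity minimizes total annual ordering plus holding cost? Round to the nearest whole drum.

726 drums

H = i·C = 0.23 × $180 = $41.4000 per drum-year
Optimal lot size Q* = (2 × 43,650 × $250 / $41.4)^½ ≈ 726.07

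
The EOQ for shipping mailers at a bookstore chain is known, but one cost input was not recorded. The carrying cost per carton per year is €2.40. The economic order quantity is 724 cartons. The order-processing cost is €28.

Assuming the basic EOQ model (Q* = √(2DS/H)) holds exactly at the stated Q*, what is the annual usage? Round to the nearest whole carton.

Since Q* = (2DS/H)^½, squaring gives Q*²·H = 2DS.
D = Q²H / (2S) = 724² × 2.4 / (2 × 28) = 22,464.69

22,465 cartons per year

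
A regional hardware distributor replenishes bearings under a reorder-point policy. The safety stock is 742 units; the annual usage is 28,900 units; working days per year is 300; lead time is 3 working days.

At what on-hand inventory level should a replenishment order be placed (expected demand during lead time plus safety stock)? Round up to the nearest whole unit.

Daily demand d = 28,900 / 300 = 96.333 units/day
Demand during lead time = 96.333 × 3 = 289.00
Reorder point = 289.00 + 742 = 1,031.00 → round up

1,031 units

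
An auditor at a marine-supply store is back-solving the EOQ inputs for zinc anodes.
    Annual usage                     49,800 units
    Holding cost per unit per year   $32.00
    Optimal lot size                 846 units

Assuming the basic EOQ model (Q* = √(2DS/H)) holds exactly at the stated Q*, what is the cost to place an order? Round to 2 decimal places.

Since Q* = (2DS/H)^½, squaring gives Q*²·H = 2DS.
S = Q²H / (2D) = 846² × 32 / (2 × 49,800) = 229.9489

$229.95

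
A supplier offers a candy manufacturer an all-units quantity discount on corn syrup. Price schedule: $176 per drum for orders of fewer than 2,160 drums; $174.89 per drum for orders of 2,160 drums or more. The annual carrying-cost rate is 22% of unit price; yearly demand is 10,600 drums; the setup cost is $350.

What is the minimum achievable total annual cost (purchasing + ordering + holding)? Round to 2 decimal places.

$1,882,550.00

H₁ = 22%×$176 = $38.7200;  H₂ = 22%×$174.89 = $38.4758
EOQ₁ = √(2×10,600×350/38.7200) = 437.76  (< 2,160, feasible at tier 1)
EOQ₂ = √(2×10,600×350/38.4758) = 439.15  (< 2,160 → use Q = 2,160 at tier-2 price)
TC(tier 1 (EOQ₁), Q≈437.8) = $1,882,550.00
TC(tier 2, Q≈2,160.0) = $1,897,105.46
Minimum at tier 1 (EOQ₁): $1,882,550.00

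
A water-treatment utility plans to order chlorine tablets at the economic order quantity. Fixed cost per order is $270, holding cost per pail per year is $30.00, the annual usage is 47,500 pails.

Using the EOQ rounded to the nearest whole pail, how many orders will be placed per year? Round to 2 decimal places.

51.35 orders per year

EOQ = √(2DS/H) = √(2 × 47,500 × 270 / 30)
    = √(855,000.00) ≈ 924.66 → Q = 925
Orders per year = D/Q = 47,500 / 925 = 51.351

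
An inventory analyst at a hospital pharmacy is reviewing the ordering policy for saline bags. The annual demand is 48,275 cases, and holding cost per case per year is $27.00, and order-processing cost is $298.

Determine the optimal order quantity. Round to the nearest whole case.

EOQ = √(2DS/H) = √(2 × 48,275 × 298 / 27)
    = √(1,065,625.93) ≈ 1,032.29

1,032 cases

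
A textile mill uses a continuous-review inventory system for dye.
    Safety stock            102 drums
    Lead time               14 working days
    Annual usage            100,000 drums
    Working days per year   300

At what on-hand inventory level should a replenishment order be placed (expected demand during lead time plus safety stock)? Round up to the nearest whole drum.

4,769 drums

Daily demand d = 100,000 / 300 = 333.333 drums/day
Demand during lead time = 333.333 × 14 = 4,666.67
Reorder point = 4,666.67 + 102 = 4,768.67 → round up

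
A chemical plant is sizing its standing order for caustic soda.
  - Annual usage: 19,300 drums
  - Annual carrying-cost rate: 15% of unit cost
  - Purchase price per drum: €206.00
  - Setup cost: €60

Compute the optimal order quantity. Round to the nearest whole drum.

274 drums

Carrying cost H = €206 × 15% = €30.9000/drum/yr
Optimal lot size Q* = (2 × 19,300 × €60 / €30.9)^½ ≈ 273.77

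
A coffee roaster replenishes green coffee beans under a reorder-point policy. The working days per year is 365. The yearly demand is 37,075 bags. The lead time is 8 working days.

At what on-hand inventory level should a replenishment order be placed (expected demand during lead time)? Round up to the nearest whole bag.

813 bags

Daily demand d = 37,075 / 365 = 101.575 bags/day
Demand during lead time = 101.575 × 8 = 812.60
Reorder point = 812.60 → round up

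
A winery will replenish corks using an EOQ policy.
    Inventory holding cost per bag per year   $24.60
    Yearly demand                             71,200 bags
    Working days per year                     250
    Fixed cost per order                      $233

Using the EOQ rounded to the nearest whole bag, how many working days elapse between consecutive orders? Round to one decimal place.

Optimal lot size Q* = (2 × 71,200 × $233 / $24.6)^½ ≈ 1,161.36 → Q = 1,161 bags
Cycle time = (working days × Q)/D = (250 × 1,161) / 71,200 = 4.077 days

4.1 days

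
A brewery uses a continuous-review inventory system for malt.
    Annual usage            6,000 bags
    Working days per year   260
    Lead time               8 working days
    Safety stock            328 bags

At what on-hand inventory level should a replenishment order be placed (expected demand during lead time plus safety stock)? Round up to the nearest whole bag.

Daily demand d = 6,000 / 260 = 23.077 bags/day
Demand during lead time = 23.077 × 8 = 184.62
Reorder point = 184.62 + 328 = 512.62 → round up

513 bags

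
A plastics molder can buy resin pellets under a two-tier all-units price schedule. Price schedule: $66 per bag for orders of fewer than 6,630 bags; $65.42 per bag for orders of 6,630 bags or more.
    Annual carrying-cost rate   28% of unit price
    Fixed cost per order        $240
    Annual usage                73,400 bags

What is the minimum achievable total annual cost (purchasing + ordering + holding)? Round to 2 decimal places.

H₁ = 28%×$66 = $18.4800;  H₂ = 28%×$65.42 = $18.3176
EOQ₁ = √(2×73,400×240/18.4800) = 1,380.76  (< 6,630, feasible at tier 1)
EOQ₂ = √(2×73,400×240/18.3176) = 1,386.87  (< 6,630 → use Q = 6,630 at tier-2 price)
TC(tier 1 (EOQ₁), Q≈1,380.8) = $4,869,916.41
TC(tier 2, Q≈6,630.0) = $4,865,207.86
Minimum at tier 2: $4,865,207.86

$4,865,207.86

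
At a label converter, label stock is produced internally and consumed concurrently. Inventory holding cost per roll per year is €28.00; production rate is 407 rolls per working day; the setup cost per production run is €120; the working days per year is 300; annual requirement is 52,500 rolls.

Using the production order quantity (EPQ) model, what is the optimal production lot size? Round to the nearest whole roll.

Daily demand d = 52,500/300 = 175.000; p = 407; 1 − d/p = 0.57002
EPQ = √(2DS / (H(1 − d/p)))
    = √(2 × 52,500 × 120 / (28 × 0.57002)) ≈ 888.50

889 rolls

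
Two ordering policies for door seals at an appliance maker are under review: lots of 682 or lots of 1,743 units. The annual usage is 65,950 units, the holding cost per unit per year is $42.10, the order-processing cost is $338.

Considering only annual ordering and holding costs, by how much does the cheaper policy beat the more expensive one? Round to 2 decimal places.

Annual cost at Q: ordering D·S/Q plus holding Q·H/2.
TC(682) = (65,950/682)×338 + (682/2)×42.1 = $47,041.00
TC(1,743) = (65,950/1,743)×338 + (1,743/2)×42.1 = $49,479.08
Cheaper: Q = 682.  Difference = $2,438.08

$2,438.08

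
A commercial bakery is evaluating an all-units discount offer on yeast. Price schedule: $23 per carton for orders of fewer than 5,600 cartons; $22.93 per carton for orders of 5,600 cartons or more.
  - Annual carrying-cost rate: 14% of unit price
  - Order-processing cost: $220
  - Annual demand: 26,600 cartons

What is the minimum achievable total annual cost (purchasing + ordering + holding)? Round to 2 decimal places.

H₁ = 14%×$23 = $3.2200;  H₂ = 14%×$22.93 = $3.2102
EOQ₁ = √(2×26,600×220/3.2200) = 1,906.51  (< 5,600, feasible at tier 1)
EOQ₂ = √(2×26,600×220/3.2102) = 1,909.42  (< 5,600 → use Q = 5,600 at tier-2 price)
TC(tier 1 (EOQ₁), Q≈1,906.5) = $617,938.96
TC(tier 2, Q≈5,600.0) = $619,971.56
Minimum at tier 1 (EOQ₁): $617,938.96

$617,938.96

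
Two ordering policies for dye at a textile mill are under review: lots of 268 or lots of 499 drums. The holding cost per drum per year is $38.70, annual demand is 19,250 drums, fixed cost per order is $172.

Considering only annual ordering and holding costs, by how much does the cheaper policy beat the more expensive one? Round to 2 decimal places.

$1,249.36

TC(Q) = (D/Q)S + (Q/2)H
TC(268) = (19,250/268)×172 + (268/2)×38.7 = $17,540.28
TC(499) = (19,250/499)×172 + (499/2)×38.7 = $16,290.92
Cheaper: Q = 499.  Difference = $1,249.36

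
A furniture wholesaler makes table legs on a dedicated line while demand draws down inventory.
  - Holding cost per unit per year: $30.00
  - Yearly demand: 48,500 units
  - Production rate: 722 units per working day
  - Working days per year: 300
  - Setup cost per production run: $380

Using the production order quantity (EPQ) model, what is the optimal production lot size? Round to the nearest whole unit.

Daily demand d = 48,500/300 = 161.667; p = 722; 1 − d/p = 0.77608
EPQ = √(2DS / (H(1 − d/p)))
    = √(2 × 48,500 × 380 / (30 × 0.77608)) ≈ 1,258.24

1,258 units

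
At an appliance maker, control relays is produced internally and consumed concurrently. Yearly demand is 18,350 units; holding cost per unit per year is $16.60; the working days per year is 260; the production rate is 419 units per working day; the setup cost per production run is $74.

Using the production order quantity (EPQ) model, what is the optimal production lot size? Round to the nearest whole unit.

d = 18,350/260 = 70.5769 units/day;  effective holding cost H(1 − d/p) = 16.6·(1 − 70.5769/419) = 13.80387
Q* = √(2DS / H_eff) = √(2·18,350·74 / 13.80387) ≈ 443.56

444 units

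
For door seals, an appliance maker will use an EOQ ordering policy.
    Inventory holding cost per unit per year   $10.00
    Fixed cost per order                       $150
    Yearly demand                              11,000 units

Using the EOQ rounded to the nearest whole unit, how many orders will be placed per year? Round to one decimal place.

2DS/H = 2·11,000·150/10 = 330,000.00
EOQ = √330,000.00 ≈ 574.46 → Q = 574
N = D/Q = 11,000/574 ≈ 19.164 orders/yr

19.2 orders per year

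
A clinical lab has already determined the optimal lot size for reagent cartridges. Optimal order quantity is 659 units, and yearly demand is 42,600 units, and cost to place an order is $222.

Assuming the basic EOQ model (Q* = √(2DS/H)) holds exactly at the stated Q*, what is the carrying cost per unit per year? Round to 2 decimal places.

$43.55

Since Q* = (2DS/H)^½, squaring gives Q*²·H = 2DS.
H = 2DS / Q² = 2 × 42,600 × 222 / 659² = 43.5534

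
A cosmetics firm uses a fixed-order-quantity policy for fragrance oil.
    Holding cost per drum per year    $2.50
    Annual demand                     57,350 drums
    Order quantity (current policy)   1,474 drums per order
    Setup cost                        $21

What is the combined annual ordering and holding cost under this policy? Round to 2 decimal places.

Annual ordering cost = (D/Q)·S = (57,350/1,474) × 21 = $817.06
Annual holding cost  = (Q/2)·H = (1,474/2) × 2.5 = $1,842.50
Total = $817.06 + $1,842.50 = $2,659.56

$2,659.56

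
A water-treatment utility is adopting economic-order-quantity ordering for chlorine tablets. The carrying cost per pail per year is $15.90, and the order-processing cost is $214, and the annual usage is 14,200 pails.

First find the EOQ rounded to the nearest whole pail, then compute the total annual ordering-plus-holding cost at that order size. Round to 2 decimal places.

$9,830.25

Q* = √(2·D·S / H) = √(2·14,200·214 / 15.9) = √382,239.0 ≈ 618.25 → Q = 618 pails
Orders/yr = 14,200/618 = 22.977; ordering cost = 22.977 × $214 = $4,917.15
Average inventory = 618/2 = 309; holding cost = 309 × $15.9 = $4,913.10
Total = $4,917.15 + $4,913.10 = $9,830.25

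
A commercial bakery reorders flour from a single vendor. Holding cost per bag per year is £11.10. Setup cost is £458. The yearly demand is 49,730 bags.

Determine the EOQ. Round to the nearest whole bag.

2,026 bags

Q* = √(2·D·S / H) = √(2·49,730·458 / 11.1) = √4,103,845.0 ≈ 2,025.79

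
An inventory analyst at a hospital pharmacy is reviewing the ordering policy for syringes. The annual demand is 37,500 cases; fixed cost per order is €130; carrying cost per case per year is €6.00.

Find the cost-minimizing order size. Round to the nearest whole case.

1,275 cases

EOQ = √(2DS/H) = √(2 × 37,500 × 130 / 6)
    = √(1,625,000.00) ≈ 1,274.75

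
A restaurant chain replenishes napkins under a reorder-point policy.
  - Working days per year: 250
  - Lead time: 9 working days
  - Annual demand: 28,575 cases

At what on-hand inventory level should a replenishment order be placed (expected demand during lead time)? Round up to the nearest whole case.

1,029 cases

Daily demand d = 28,575 / 250 = 114.300 cases/day
Demand during lead time = 114.300 × 9 = 1,028.70
Reorder point = 1,028.70 → round up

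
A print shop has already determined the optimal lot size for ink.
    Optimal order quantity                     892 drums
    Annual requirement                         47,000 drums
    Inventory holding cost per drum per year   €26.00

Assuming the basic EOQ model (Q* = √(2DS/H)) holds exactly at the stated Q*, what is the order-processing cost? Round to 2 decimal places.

EOQ relation: Q² = 2DS/H, so rearrange for the unknown.
S = Q²H / (2D) = 892² × 26 / (2 × 47,000) = 220.0773

€220.08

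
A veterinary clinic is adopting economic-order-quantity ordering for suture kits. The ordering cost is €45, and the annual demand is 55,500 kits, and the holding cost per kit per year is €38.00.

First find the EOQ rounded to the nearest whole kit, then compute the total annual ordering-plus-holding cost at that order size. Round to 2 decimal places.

€13,777.17

Optimal lot size Q* = (2 × 55,500 × €45 / €38)^½ ≈ 362.56 → Q = 363 kits
Orders/yr = 55,500/363 = 152.893; ordering cost = 152.893 × €45 = €6,880.17
Average inventory = 363/2 = 181.5; holding cost = 181.5 × €38 = €6,897.00
Total = €6,880.17 + €6,897.00 = €13,777.17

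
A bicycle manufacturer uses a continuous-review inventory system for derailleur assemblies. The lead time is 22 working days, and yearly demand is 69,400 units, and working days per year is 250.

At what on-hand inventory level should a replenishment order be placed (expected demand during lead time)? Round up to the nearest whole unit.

6,108 units

Daily demand d = 69,400 / 250 = 277.600 units/day
Demand during lead time = 277.600 × 22 = 6,107.20
Reorder point = 6,107.20 → round up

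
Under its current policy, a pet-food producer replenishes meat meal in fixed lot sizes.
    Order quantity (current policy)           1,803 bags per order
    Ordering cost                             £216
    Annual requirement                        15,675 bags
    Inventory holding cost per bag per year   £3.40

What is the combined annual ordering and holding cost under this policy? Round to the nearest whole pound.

£4,943

Orders/yr = 15,675/1,803 = 8.694; ordering cost = 8.694 × £216 = £1,877.87
Average inventory = 1,803/2 = 901.5; holding cost = 901.5 × £3.4 = £3,065.10
Total = £1,877.87 + £3,065.10 = £4,942.97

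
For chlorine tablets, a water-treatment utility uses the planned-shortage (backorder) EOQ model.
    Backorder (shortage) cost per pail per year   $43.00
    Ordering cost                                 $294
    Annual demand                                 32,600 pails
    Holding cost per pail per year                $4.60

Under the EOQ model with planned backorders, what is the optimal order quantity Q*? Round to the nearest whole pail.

2,148 pails

Q* = √(2DS/H) · √((H + b)/b)
   = √(2 × 32,600 × 294 / 4.6) · √((4.6 + 43) / 43)
   = 2,041.355 × 1.0521 ≈ 2,147.77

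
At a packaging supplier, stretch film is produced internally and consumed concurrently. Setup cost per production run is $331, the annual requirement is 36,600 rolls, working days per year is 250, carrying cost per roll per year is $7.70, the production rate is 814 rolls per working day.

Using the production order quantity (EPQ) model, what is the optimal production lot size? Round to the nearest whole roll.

1,959 rolls

d = 36,600/250 = 146.4000 rolls/day;  effective holding cost H(1 − d/p) = 7.7·(1 − 146.4000/814) = 6.31514
Q* = √(2DS / H_eff) = √(2·36,600·331 / 6.31514) ≈ 1,958.75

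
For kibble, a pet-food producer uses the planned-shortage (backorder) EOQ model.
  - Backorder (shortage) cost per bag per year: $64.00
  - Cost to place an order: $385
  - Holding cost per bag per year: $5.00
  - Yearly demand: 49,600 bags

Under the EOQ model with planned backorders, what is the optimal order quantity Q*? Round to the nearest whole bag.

Basic EOQ = √(2·49,600·385/5) = 2,763.766
Backorder adjustment √((H+b)/b) = √((5+64)/64) = 1.0383
Q* = 2,763.766 × 1.0383 ≈ 2,869.70

2,870 bags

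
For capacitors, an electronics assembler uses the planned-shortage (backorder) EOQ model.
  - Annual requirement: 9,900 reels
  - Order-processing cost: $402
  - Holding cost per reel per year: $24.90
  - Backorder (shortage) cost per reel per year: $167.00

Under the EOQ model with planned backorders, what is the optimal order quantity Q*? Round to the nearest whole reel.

Basic EOQ = √(2·9,900·402/24.9) = 565.387
Backorder adjustment √((H+b)/b) = √((24.9+167)/167) = 1.0720
Q* = 565.387 × 1.0720 ≈ 606.07

606 reels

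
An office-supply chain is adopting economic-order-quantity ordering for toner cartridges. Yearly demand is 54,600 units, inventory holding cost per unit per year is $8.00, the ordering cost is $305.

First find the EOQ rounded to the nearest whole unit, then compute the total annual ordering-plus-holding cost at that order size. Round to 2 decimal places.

2DS/H = 2·54,600·305/8 = 4,163,250.00
EOQ = √4,163,250.00 ≈ 2,040.40 → Q = 2,040 units
Orders/yr = 54,600/2,040 = 26.765; ordering cost = 26.765 × $305 = $8,163.24
Average inventory = 2,040/2 = 1020; holding cost = 1020 × $8 = $8,160.00
Total = $8,163.24 + $8,160.00 = $16,323.24

$16,323.24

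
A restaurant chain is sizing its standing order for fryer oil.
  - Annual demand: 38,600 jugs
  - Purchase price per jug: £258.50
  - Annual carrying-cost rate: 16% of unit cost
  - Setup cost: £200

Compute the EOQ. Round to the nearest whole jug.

611 jugs

Carrying cost H = £258.5 × 16% = £41.3600/jug/yr
2DS/H = 2·38,600·200/41.36 = 373,307.54
EOQ = √373,307.54 ≈ 610.99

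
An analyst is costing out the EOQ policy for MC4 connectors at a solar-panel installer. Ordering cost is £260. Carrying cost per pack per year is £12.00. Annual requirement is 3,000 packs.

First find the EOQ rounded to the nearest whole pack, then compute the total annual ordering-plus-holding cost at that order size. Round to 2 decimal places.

£4,326.66

Optimal lot size Q* = (2 × 3,000 × £260 / £12)^½ ≈ 360.56 → Q = 361 packs
Annual ordering cost = (D/Q)·S = (3,000/361) × 260 = £2,160.66
Annual holding cost  = (Q/2)·H = (361/2) × 12 = £2,166.00
Total = £2,160.66 + £2,166.00 = £4,326.66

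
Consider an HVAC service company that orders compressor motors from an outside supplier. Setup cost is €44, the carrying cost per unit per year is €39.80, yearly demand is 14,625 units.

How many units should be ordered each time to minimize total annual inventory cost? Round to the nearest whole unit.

180 units

Q* = √(2·D·S / H) = √(2·14,625·44 / 39.8) = √32,336.7 ≈ 179.82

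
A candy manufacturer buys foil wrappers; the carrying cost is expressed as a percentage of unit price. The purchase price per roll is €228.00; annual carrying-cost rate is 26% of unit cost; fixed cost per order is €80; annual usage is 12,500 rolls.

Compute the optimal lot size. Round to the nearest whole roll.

184 rolls

Carrying cost H = €228 × 26% = €59.2800/roll/yr
Q* = √(2·D·S / H) = √(2·12,500·80 / 59.28) = √33,738.2 ≈ 183.68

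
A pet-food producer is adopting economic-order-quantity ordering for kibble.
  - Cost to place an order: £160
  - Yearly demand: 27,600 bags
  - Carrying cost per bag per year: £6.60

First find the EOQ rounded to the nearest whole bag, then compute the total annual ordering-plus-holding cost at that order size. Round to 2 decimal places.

£7,634.87

EOQ = √(2DS/H) = √(2 × 27,600 × 160 / 6.6)
    = √(1,338,181.82) ≈ 1,156.80 → Q = 1,157 bags
Ordering: D/Q × S = 27,600/1,157 × £160 = £3,816.77
Holding:  Q/2 × H = 1,157/2 × £6.6 = £3,818.10
Total = £3,816.77 + £3,818.10 = £7,634.87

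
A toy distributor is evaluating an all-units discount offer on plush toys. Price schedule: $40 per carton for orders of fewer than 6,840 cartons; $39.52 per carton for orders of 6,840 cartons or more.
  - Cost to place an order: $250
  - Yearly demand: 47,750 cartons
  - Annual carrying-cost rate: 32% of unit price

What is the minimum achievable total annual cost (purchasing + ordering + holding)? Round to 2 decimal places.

H₁ = 32%×$40 = $12.8000;  H₂ = 32%×$39.52 = $12.6464
EOQ₁ = √(2×47,750×250/12.8000) = 1,365.74  (< 6,840, feasible at tier 1)
EOQ₂ = √(2×47,750×250/12.6464) = 1,374.00  (< 6,840 → use Q = 6,840 at tier-2 price)
TC(tier 1 (EOQ₁), Q≈1,365.7) = $1,927,481.42
TC(tier 2, Q≈6,840.0) = $1,932,075.94
Minimum at tier 1 (EOQ₁): $1,927,481.42

$1,927,481.42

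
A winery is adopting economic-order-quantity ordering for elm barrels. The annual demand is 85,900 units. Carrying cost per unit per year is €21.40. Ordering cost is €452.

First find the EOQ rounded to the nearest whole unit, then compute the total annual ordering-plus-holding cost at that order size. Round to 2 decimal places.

€40,765.02

2DS/H = 2·85,900·452/21.4 = 3,628,672.90
EOQ = √3,628,672.90 ≈ 1,904.91 → Q = 1,905 units
Orders/yr = 85,900/1,905 = 45.092; ordering cost = 45.092 × €452 = €20,381.52
Average inventory = 1,905/2 = 952.5; holding cost = 952.5 × €21.4 = €20,383.50
Total = €20,381.52 + €20,383.50 = €40,765.02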